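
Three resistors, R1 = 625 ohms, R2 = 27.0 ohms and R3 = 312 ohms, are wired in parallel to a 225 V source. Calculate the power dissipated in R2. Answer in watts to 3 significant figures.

1880 W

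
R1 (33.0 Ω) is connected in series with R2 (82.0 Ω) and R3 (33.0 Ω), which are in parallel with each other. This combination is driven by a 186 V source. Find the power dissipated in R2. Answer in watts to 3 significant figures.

73.1 W

Collapse R2‖R3 to a single equivalent, reducing the network to two series elements.
R_p = (82.0×33.0)/(82.0+33.0) = 23.53 Ω
R_total = 33.0 + 23.53 = 56.53 Ω
I = V / R_total = 186 / 56.53 = 3.290 A
Voltage across the parallel pair: V_p = I × R_p = 3.290 × 23.53 = 77.42 V
With V_p across R2, its power is V_p²/R2.
P_R2 = (77.42)² / 82.0 = 73.10 W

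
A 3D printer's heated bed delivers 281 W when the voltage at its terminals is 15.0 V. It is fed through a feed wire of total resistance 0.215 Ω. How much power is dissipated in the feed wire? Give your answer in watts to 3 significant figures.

The feed wire is a series resistance carrying the load current; its dissipation is I²R_line.
I = P / V = 281 / 15.0 = 18.73 A through the feed wire.
P_line = I² R_line = (18.73)² × 0.215 = 75.45 W

75.5 W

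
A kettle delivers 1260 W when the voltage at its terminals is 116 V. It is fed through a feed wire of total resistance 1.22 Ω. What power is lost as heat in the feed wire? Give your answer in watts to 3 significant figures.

144 W

The feed wire and load are in series, so the same current flows in both; the loss is I²R_line.
I = P / V = 1260 / 116 = 10.86 A through the feed wire.
P_line = I² R_line = (10.86)² × 1.22 = 143.9 W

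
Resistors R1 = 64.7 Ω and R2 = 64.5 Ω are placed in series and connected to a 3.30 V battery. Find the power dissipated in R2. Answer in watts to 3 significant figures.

0.0421 W

Every series element carries the same I. Get I from the total resistance, then P = I² × R2.
R_total = 64.7 + 64.5 = 129.2 Ω
I = V / R_total = 3.30 / 129.2 = 0.02554 A
P_R2 = I² × R2 = (0.02554)² × 64.5 = 0.04208 W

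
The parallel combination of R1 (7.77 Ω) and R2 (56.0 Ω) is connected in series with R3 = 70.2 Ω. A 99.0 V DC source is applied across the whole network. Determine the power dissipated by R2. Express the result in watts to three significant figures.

Collapse the R1‖R2 pair into one equivalent R_p; then R_p and R3 form a series string.
R_p = (7.77×56.0)/(7.77+56.0) = 6.823 Ω
R_total = R_p + 70.2 = 6.823 + 70.2 = 77.02 Ω
I = V / R_total = 99.0 / 77.02 = 1.285 A
Voltage across the parallel pair: V_p = I × R_p = 1.285 × 6.823 = 8.770 V
R2 sits across V_p; its power is V_p²/R.
P_R2 = (8.770)² / 56.0 = 1.373 W

1.37 W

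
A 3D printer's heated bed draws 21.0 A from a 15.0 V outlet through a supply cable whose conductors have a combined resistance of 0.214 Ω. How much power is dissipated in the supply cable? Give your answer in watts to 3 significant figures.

94.4 W

The supply cable and load are in series, so the same current flows in both; the loss is I²R_line.
The supply cable carries the full 21.0 A.
P_line = I² R_line = (21.00)² × 0.214 = 94.37 W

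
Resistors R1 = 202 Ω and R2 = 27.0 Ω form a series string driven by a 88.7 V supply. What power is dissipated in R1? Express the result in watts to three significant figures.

30.3 W

The current is common to all series resistors; compute it, then apply P = I²R for the target.
R_total = 202 + 27.0 = 229.0 Ω
I = V / R_total = 88.7 / 229.0 = 0.3873 A
P_R1 = I² × R1 = (0.3873)² × 202 = 30.31 W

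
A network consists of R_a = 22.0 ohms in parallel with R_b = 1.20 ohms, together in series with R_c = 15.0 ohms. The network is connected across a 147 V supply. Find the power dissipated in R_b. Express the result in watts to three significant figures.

89.5 W

Collapse the R_a‖R_b pair into one equivalent R_p; then R_p and R_c form a series string.
R_p = (22.0×1.20)/(22.0+1.20) = 1.138 Ω
R_total = R_p + 15.0 = 1.138 + 15.0 = 16.14 Ω
I = V / R_total = 147 / 16.14 = 9.109 A
Voltage across the parallel pair: V_p = I × R_p = 9.109 × 1.138 = 10.37 V
Use P = V²/R for R_b with V = V_p.
P_R_b = (10.37)² / 1.20 = 89.53 W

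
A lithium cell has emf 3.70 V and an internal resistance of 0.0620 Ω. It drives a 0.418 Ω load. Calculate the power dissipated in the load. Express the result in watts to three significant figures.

24.8 W

Load and internal resistance form a series loop — compute the loop current, then the load power via I²R.
I = ε / (r + R) = 3.70 / (0.0620 + 0.418) = 7.708 A
P_load = I² R = (7.708)² × 0.418 = 24.84 W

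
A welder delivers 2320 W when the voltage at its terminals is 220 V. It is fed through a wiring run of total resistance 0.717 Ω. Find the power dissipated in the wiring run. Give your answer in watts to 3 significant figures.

Only the current and the line resistance are needed for the I²R loss.
I = P / V = 2320 / 220 = 10.55 A through the wiring run.
P_line = I² R_line = (10.55)² × 0.717 = 79.74 W

79.7 W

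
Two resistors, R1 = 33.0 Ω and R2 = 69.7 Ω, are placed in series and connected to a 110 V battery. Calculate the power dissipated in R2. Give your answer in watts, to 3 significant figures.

80.0 W

Series elements share the same current, so find I first, then use P = I²R.
R_total = 33.0 + 69.7 = 102.7 Ω
I = V / R_total = 110 / 102.7 = 1.071 A
P_R2 = I² × R2 = (1.071)² × 69.7 = 79.96 W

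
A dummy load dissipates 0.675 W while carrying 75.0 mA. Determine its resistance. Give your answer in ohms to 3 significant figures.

120 Ω

From P = V I = I²R = V²/R, with the two given quantities we get R = P / I².
R = 0.675 / (0.07500)² = 120.0 Ω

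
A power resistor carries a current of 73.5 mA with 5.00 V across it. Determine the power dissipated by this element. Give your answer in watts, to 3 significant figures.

0.367 W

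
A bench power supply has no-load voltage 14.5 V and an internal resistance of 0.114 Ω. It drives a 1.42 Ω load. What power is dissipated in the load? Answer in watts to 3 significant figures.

Load and internal resistance form a series loop — compute the loop current, then the load power via I²R.
I = ε / (r + R) = 14.5 / (0.114 + 1.42) = 9.452 A
P_load = I² R = (9.452)² × 1.42 = 126.9 W

127 W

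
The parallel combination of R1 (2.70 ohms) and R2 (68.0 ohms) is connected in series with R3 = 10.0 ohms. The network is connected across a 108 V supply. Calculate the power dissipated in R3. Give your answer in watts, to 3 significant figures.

735 W

Combine R1 and R2 into their parallel equivalent first, reducing the network to two series resistors.
R_p = (2.70×68.0)/(2.70+68.0) = 2.597 Ω
R_total = R_p + 10.0 = 2.597 + 10.0 = 12.60 Ω
I = V / R_total = 108 / 12.60 = 8.574 A
R3 carries the full series current, so P = I²R.
P_R3 = (8.574)² × 10.0 = 735.1 W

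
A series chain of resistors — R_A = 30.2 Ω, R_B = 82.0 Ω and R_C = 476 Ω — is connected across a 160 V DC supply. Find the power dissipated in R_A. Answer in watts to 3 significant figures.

2.23 W

Series elements share the same current, so find I first, then use P = I²R.
R_total = 30.2 + 82.0 + 476 = 588.2 Ω
I = V / R_total = 160 / 588.2 = 0.2720 A
P_R_A = I² × R_A = (0.2720)² × 30.2 = 2.235 W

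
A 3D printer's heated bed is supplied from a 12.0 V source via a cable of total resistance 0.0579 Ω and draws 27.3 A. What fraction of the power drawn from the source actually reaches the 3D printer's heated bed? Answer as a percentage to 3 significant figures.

The cable carries the full 27.3 A.
P_line = I² R_line = (27.30)² × 0.0579 = 43.15 W
P_source = V I = 12.0 × 27.30 = 327.6 W; P_load = 284.4 W
η = P_load / P_source = 284.4 / 327.6 = 0.8683

86.8 %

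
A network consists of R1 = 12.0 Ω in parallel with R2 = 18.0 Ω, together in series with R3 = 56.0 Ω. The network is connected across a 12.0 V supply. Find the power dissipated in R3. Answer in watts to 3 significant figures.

Combine R1 and R2 into their parallel equivalent first, reducing the network to two series resistors.
R_p = (12.0×18.0)/(12.0+18.0) = 7.200 Ω
R_total = R_p + 56.0 = 7.200 + 56.0 = 63.20 Ω
I = V / R_total = 12.0 / 63.20 = 0.1899 A
All the supply current flows through R3; use P = I²R3.
P_R3 = (0.1899)² × 56.0 = 2.019 W

2.02 W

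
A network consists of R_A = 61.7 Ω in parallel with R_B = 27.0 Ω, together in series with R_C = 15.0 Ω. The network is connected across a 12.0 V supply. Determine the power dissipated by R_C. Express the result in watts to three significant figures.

Combine R_A and R_B into their parallel equivalent first, reducing the network to two series resistors.
R_p = (61.7×27.0)/(61.7+27.0) = 18.78 Ω
R_total = R_p + 15.0 = 18.78 + 15.0 = 33.78 Ω
I = V / R_total = 12.0 / 33.78 = 0.3552 A
All the supply current flows through R_C; use P = I²R_C.
P_R_C = (0.3552)² × 15.0 = 1.893 W

1.89 W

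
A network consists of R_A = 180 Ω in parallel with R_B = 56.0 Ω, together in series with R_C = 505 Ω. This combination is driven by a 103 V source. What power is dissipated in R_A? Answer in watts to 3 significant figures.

0.358 W

Combine R_A and R_B into their parallel equivalent first, reducing the network to two series resistors.
R_p = (180×56.0)/(180+56.0) = 42.71 Ω
R_total = R_p + 505 = 42.71 + 505 = 547.7 Ω
I = V / R_total = 103 / 547.7 = 0.1881 A
Voltage across the parallel pair: V_p = I × R_p = 0.1881 × 42.71 = 8.032 V
R_A sits across V_p; its power is V_p²/R.
P_R_A = (8.032)² / 180 = 0.3584 W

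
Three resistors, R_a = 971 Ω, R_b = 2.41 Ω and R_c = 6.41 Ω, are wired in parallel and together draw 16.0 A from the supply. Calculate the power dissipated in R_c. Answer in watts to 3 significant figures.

122 W

Only the total current is stated, so first find the parallel equivalent to get the voltage across the combination.
1/R_eq = 1/971 + 1/2.41 + 1/6.41 ⇒ R_eq = 1.748 Ω
V = I_total × R_eq = 16.00 × 1.748 = 27.97 V
P_R_c = V² / R_c = (27.97)² / 6.41 = 122.1 W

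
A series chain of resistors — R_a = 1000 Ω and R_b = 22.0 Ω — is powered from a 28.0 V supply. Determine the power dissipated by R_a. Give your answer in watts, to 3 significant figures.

The current is common to all series resistors; compute it, then apply P = I²R for the target.
R_total = 1000 + 22.0 = 1022 Ω
I = V / R_total = 28.0 / 1022 = 0.02740 A
P_R_a = I² × R_a = (0.02740)² × 1000 = 0.7506 W

0.751 W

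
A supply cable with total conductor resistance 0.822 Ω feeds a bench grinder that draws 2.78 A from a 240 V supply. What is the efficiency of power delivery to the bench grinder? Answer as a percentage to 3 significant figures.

99.0 %

The supply cable carries the full 2.78 A.
P_line = I² R_line = (2.780)² × 0.822 = 6.353 W
P_source = V I = 240 × 2.780 = 667.2 W; P_load = 660.8 W
η = P_load / P_source = 660.8 / 667.2 = 0.9905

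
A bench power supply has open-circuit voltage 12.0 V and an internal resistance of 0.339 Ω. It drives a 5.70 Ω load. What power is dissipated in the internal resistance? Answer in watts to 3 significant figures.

The source's internal resistance is just another series element carrying I; its dissipation is I²r.
I = ε / (r + R) = 12.0 / (0.339 + 5.70) = 1.987 A
P_int = I² r = (1.987)² × 0.339 = 1.339 W

1.34 W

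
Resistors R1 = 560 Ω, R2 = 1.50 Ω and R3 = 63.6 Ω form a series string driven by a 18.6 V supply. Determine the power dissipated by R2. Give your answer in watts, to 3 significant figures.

0.00133 W

Since the resistors are in series they all carry the loop current I = V/R_total; the power in any one is I²R.
R_total = 560 + 1.50 + 63.6 = 625.1 Ω
I = V / R_total = 18.6 / 625.1 = 0.02976 A
P_R2 = I² × R2 = (0.02976)² × 1.50 = 0.001328 W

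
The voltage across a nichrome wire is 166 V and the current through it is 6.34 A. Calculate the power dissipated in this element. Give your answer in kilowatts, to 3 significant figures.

1.05 kW

With V and I both given, power follows immediately from P = V I.
P = 166 V × 6.340 A = 1052 W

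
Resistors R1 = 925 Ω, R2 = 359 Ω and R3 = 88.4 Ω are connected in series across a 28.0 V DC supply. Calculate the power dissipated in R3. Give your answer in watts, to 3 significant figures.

0.0368 W

In a series string the same current flows through every resistor — find that current, then P = I²R for the one we want.
R_total = 925 + 359 + 88.4 = 1372 Ω
I = V / R_total = 28.0 / 1372 = 0.02040 A
P_R3 = I² × R3 = (0.02040)² × 88.4 = 0.03680 W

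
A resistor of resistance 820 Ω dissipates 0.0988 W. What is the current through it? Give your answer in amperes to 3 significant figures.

0.0110 A

The two known quantities fix the third via I = √(P / R).
I = √(0.0988 / 820) = 0.01098 A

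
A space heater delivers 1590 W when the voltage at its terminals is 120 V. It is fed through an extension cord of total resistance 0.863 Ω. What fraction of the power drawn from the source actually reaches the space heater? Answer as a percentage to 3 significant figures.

91.3 %

I = P / V = 1590 / 120 = 13.25 A through the extension cord.
P_line = I² R_line = (13.25)² × 0.863 = 151.5 W
P_source = P_load + P_line = 1590 + 151.5 = 1742 W
η = P_load / P_source = 1590 / 1742 = 0.9130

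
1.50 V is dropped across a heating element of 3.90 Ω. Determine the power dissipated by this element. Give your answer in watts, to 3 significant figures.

0.577 W

Voltage and resistance are given, so P = V²/R is the one-step route.
P = (1.50 V)² / 3.90 Ω = 0.5769 W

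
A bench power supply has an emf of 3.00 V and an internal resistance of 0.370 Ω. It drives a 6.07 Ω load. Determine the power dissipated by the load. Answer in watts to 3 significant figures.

1.32 W

The internal resistance and the load are in series, so the same I flows through both; get I from ε/(r+R), then I²R for the load.
I = ε / (r + R) = 3.00 / (0.370 + 6.07) = 0.4658 A
P_load = I² R = (0.4658)² × 6.07 = 1.317 W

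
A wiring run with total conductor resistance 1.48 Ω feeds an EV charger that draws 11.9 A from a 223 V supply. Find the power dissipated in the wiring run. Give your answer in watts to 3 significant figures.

210 W

Line loss is just I²R for the cable — we know both I and R_line directly.
The wiring run carries the full 11.9 A.
P_line = I² R_line = (11.90)² × 1.48 = 209.6 W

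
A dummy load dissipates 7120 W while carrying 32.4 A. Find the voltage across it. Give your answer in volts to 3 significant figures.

220 V

The two known quantities fix the third via V = P / I.
V = 7120 / 32.40 = 219.8 V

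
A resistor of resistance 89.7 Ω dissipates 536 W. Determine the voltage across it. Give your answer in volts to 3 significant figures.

Rearranging the power relation for the two known quantities gives V = √(P R).
V = √(536 × 89.7) = 219.3 V

219 V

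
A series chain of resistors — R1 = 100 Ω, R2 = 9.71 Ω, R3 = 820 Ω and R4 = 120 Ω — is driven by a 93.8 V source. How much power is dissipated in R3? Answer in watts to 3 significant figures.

6.55 W

Since the resistors are in series they all carry the loop current I = V/R_total; the power in any one is I²R.
R_total = 100 + 9.71 + 820 + 120 = 1050 Ω
I = V / R_total = 93.8 / 1050 = 0.08936 A
P_R3 = I² × R3 = (0.08936)² × 820 = 6.548 W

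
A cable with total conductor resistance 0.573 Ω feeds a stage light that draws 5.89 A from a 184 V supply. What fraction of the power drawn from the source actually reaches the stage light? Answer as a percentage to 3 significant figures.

The cable carries the full 5.89 A.
P_line = I² R_line = (5.890)² × 0.573 = 19.88 W
P_source = V I = 184 × 5.890 = 1084 W; P_load = 1064 W
η = P_load / P_source = 1064 / 1084 = 0.9817

98.2 %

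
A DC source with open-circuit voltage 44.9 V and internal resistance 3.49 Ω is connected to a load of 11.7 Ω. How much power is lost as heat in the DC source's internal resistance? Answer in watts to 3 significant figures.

The internal resistance carries the same current as the load; P_int = I²r.
I = ε / (r + R) = 44.9 / (3.49 + 11.7) = 2.956 A
P_int = I² r = (2.956)² × 3.49 = 30.49 W

30.5 W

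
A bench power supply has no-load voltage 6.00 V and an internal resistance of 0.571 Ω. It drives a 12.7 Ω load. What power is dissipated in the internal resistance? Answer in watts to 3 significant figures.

The source's internal resistance is just another series element carrying I; its dissipation is I²r.
I = ε / (r + R) = 6.00 / (0.571 + 12.7) = 0.4521 A
P_int = I² r = (0.4521)² × 0.571 = 0.1167 W

0.117 W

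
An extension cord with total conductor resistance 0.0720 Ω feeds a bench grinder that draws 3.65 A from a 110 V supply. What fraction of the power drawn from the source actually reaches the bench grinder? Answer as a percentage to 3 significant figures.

The extension cord carries the full 3.65 A.
P_line = I² R_line = (3.650)² × 0.0720 = 0.9592 W
P_source = V I = 110 × 3.650 = 401.5 W; P_load = 400.5 W
η = P_load / P_source = 400.5 / 401.5 = 0.9976

99.8 %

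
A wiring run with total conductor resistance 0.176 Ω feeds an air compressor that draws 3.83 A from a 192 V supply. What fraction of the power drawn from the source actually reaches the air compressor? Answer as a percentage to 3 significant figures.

The wiring run carries the full 3.83 A.
P_line = I² R_line = (3.830)² × 0.176 = 2.582 W
P_source = V I = 192 × 3.830 = 735.4 W; P_load = 732.8 W
η = P_load / P_source = 732.8 / 735.4 = 0.9965

99.6 %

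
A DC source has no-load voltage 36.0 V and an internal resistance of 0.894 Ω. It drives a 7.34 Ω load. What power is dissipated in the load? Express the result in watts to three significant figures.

The internal resistance and the load are in series, so the same I flows through both; get I from ε/(r+R), then I²R for the load.
I = ε / (r + R) = 36.0 / (0.894 + 7.34) = 4.372 A
P_load = I² R = (4.372)² × 7.34 = 140.3 W

140 W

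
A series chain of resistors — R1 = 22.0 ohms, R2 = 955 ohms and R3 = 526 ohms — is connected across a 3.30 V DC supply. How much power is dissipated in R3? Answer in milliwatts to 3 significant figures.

2.54 mW

In a series string the same current flows through every resistor — find that current, then P = I²R for the one we want.
R_total = 22.0 + 955 + 526 = 1503 Ω
I = V / R_total = 3.30 / 1503 = 0.002196 A
P_R3 = I² × R3 = (0.002196)² × 526 = 0.002536 W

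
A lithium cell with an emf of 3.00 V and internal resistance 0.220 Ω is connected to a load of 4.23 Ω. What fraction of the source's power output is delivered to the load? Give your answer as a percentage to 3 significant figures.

95.1 %

η = P_load/(P_load+P_int) = I²R/(I²R+I²r) = R/(R+r) — the I² cancels for series elements.
η = R / (R + r) = 4.23 / (4.23 + 0.220) = 0.9506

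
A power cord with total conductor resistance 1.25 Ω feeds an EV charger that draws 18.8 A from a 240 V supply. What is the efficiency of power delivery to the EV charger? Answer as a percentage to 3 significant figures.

90.2 %

The power cord carries the full 18.8 A.
P_line = I² R_line = (18.80)² × 1.25 = 441.8 W
P_source = V I = 240 × 18.80 = 4512 W; P_load = 4070 W
η = P_load / P_source = 4070 / 4512 = 0.9021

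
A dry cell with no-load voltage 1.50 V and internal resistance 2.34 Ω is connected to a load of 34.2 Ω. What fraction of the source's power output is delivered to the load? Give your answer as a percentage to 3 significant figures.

Efficiency is P_load / P_total. With a series r and R sharing the same I, P = I²R for each, so η = R/(R+r).
η = R / (R + r) = 34.2 / (34.2 + 2.34) = 0.9360

93.6 %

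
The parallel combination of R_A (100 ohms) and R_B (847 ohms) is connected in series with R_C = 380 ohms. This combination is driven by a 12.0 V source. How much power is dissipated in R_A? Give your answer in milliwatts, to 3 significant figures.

Reduce the parallel combination to a single R_p; the circuit then becomes R_p in series with the remaining resistor.
R_p = (100×847)/(100+847) = 89.44 Ω
R_total = R_p + 380 = 89.44 + 380 = 469.4 Ω
I = V / R_total = 12.0 / 469.4 = 0.02556 A
Voltage across the parallel pair: V_p = I × R_p = 0.02556 × 89.44 = 2.286 V
R_A has V_p across it, so P = V_p²/R_A.
P_R_A = (2.286)² / 100 = 0.05227 W

52.3 mW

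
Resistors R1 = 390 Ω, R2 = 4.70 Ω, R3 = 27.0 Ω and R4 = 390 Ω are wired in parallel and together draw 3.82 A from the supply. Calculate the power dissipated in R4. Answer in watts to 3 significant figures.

We need the common branch voltage; get it from I_total × R_eq, then P = V²/R for the branch.
1/R_eq = 1/390 + 1/4.70 + 1/27.0 + 1/390 ⇒ R_eq = 3.923 Ω
V = I_total × R_eq = 3.820 × 3.923 = 14.98 V
P_R4 = V² / R4 = (14.98)² / 390 = 0.5757 W

0.576 W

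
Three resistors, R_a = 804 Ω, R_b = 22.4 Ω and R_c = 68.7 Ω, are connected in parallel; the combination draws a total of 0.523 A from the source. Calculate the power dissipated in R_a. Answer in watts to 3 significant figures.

0.0931 W

The branches share the same voltage, but only the total current is given — find V from the equivalent resistance first.
1/R_eq = 1/804 + 1/22.4 + 1/68.7 ⇒ R_eq = 16.54 Ω
V = I_total × R_eq = 0.5230 × 16.54 = 8.653 V
P_R_a = V² / R_a = (8.653)² / 804 = 0.09312 W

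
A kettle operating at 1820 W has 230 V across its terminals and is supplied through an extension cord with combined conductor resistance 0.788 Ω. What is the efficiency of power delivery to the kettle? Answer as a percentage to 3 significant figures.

97.4 %

I = P / V = 1820 / 230 = 7.913 A through the extension cord.
P_line = I² R_line = (7.913)² × 0.788 = 49.34 W
P_source = P_load + P_line = 1820 + 49.34 = 1869 W
η = P_load / P_source = 1820 / 1869 = 0.9736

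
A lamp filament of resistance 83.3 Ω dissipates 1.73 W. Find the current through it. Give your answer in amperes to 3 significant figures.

From P = V I = I²R = V²/R, with the two given quantities we get I = √(P / R).
I = √(1.73 / 83.3) = 0.1441 A

0.144 A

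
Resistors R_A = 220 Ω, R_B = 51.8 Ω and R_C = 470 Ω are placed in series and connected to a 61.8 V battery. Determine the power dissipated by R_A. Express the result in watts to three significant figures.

1.53 W

Every series element carries the same I. Get I from the total resistance, then P = I² × R_A.
R_total = 220 + 51.8 + 470 = 741.8 Ω
I = V / R_total = 61.8 / 741.8 = 0.08331 A
P_R_A = I² × R_A = (0.08331)² × 220 = 1.527 W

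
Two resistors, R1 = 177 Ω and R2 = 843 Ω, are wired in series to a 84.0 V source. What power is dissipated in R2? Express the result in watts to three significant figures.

In a series string the same current flows through every resistor — find that current, then P = I²R for the one we want.
R_total = 177 + 843 = 1020 Ω
I = V / R_total = 84.0 / 1020 = 0.08235 A
P_R2 = I² × R2 = (0.08235)² × 843 = 5.717 W

5.72 W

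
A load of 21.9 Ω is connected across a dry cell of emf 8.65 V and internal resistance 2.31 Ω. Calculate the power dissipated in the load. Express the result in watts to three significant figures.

Load and internal resistance form a series loop — compute the loop current, then the load power via I²R.
I = ε / (r + R) = 8.65 / (2.31 + 21.9) = 0.3573 A
P_load = I² R = (0.3573)² × 21.9 = 2.796 W

2.80 W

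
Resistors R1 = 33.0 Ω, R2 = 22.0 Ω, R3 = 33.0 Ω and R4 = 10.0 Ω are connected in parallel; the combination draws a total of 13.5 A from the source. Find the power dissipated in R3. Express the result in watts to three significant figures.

Only the total current is stated, so first find the parallel equivalent to get the voltage across the combination.
1/R_eq = 1/33.0 + 1/22.0 + 1/33.0 + 1/10.0 ⇒ R_eq = 4.853 Ω
V = I_total × R_eq = 13.50 × 4.853 = 65.51 V
P_R3 = V² / R3 = (65.51)² / 33.0 = 130.1 W

130 W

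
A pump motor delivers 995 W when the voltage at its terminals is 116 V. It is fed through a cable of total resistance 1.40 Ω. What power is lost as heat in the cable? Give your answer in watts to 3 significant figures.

103 W

The cable and load are in series, so the same current flows in both; the loss is I²R_line.
I = P / V = 995 / 116 = 8.578 A through the cable.
P_line = I² R_line = (8.578)² × 1.40 = 103.0 W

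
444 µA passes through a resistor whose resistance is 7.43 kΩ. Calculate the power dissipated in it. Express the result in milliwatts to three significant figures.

1.46 mW

Knowing I and R, the power is just I²R — no need to find V first.
P = (0.0004440 A)² × 7430 Ω = 0.001465 W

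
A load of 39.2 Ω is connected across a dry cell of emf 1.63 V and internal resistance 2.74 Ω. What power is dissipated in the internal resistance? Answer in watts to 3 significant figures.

r is in series with the load, so it carries the full circuit current — the loss in it is I²r.
I = ε / (r + R) = 1.63 / (2.74 + 39.2) = 0.03887 A
P_int = I² r = (0.03887)² × 2.74 = 0.004139 W

0.00414 W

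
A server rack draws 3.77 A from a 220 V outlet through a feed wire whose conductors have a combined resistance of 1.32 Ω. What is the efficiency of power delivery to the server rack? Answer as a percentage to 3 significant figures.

The feed wire carries the full 3.77 A.
P_line = I² R_line = (3.770)² × 1.32 = 18.76 W
P_source = V I = 220 × 3.770 = 829.4 W; P_load = 810.6 W
η = P_load / P_source = 810.6 / 829.4 = 0.9774

97.7 %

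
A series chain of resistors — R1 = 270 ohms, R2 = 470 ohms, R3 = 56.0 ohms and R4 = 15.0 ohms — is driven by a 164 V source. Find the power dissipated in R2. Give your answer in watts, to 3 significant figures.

Series elements share the same current, so find I first, then use P = I²R.
R_total = 270 + 470 + 56.0 + 15.0 = 811.0 Ω
I = V / R_total = 164 / 811.0 = 0.2022 A
P_R2 = I² × R2 = (0.2022)² × 470 = 19.22 W

19.2 W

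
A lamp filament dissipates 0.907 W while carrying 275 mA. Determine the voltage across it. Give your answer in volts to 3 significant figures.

3.30 V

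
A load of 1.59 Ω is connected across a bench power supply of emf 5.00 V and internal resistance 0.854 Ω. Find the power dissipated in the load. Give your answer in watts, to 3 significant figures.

With r and R in series, I = ε/(r+R); the load dissipates I²R.
I = ε / (r + R) = 5.00 / (0.854 + 1.59) = 2.046 A
P_load = I² R = (2.046)² × 1.59 = 6.655 W

6.65 W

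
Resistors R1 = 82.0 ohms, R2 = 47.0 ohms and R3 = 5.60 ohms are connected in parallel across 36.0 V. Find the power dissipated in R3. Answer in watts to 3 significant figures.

The supply voltage appears across each parallel branch — just use P = V²/R3.
P_R3 = V² / R3 = (36.0)² / 5.60 Ω = 231.4 W

231 W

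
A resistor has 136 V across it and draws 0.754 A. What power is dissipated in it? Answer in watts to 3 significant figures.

103 W

V and I are known directly — P = V I, no intermediate step needed.
P = 136 V × 0.7540 A = 102.5 W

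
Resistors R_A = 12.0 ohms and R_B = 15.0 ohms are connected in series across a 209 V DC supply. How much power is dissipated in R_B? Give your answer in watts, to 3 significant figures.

Series elements share the same current, so find I first, then use P = I²R.
R_total = 12.0 + 15.0 = 27.00 Ω
I = V / R_total = 209 / 27.00 = 7.741 A
P_R_B = I² × R_B = (7.741)² × 15.0 = 898.8 W

899 W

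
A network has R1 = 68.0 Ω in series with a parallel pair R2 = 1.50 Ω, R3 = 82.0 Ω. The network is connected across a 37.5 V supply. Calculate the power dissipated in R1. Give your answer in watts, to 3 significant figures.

Reduce the parallel pair to R_p first; the network is then a simple series string.
R_p = (1.50×82.0)/(1.50+82.0) = 1.473 Ω
R_total = 68.0 + 1.473 = 69.47 Ω
I = V / R_total = 37.5 / 69.47 = 0.5398 A
The full supply current passes through R1: P = I²R.
P_R1 = (0.5398)² × 68.0 = 19.81 W

19.8 W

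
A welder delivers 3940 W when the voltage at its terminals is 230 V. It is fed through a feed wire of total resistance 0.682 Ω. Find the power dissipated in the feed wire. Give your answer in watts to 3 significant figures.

Line loss is just I²R for the cable — we know both I and R_line directly.
I = P / V = 3940 / 230 = 17.13 A through the feed wire.
P_line = I² R_line = (17.13)² × 0.682 = 200.1 W

200 W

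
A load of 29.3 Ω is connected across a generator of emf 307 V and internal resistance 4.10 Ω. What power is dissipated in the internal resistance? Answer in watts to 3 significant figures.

The source's internal resistance is just another series element carrying I; its dissipation is I²r.
I = ε / (r + R) = 307 / (4.10 + 29.3) = 9.192 A
P_int = I² r = (9.192)² × 4.10 = 346.4 W

346 W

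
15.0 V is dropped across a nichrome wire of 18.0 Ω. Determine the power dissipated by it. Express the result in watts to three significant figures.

With V across and R both known, P = V²/R gives the dissipation directly.
P = (15.0 V)² / 18.0 Ω = 12.50 W

12.5 W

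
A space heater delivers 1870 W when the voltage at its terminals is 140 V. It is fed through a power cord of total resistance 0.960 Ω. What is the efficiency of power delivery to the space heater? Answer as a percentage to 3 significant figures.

91.6 %

I = P / V = 1870 / 140 = 13.36 A through the power cord.
P_line = I² R_line = (13.36)² × 0.960 = 171.3 W
P_source = P_load + P_line = 1870 + 171.3 = 2041 W
η = P_load / P_source = 1870 / 2041 = 0.9161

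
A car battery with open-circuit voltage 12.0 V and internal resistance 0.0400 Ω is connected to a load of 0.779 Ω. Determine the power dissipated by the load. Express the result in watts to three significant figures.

167 W

Find the circuit current first, then P = I²R for the load (series elements share I).
I = ε / (r + R) = 12.0 / (0.0400 + 0.779) = 14.65 A
P_load = I² R = (14.65)² × 0.779 = 167.2 W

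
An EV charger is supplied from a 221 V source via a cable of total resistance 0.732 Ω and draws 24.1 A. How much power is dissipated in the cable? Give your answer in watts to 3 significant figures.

Line loss is just I²R for the cable — we know both I and R_line directly.
The cable carries the full 24.1 A.
P_line = I² R_line = (24.10)² × 0.732 = 425.2 W

425 W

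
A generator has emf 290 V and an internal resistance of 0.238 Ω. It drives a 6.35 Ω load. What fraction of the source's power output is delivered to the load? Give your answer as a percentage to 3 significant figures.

96.4 %

Both r and R carry the same current, so the power split is just the resistance split: η = R/(R+r).
η = R / (R + r) = 6.35 / (6.35 + 0.238) = 0.9639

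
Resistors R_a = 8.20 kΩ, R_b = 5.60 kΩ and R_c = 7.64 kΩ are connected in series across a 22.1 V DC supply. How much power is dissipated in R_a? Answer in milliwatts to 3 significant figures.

8.71 mW

The current is common to all series resistors; compute it, then apply P = I²R for the target.
R_total = (8.20 + 5.60 + 7.64) kΩ = 21440 Ω
I = V / R_total = 22.1 / 21440 = 0.001031 A
P_R_a = I² × R_a = (0.001031)² × 8200 = 0.008713 W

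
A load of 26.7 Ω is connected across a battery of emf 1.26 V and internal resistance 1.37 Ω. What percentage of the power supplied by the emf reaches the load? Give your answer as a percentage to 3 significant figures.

95.1 %

Both r and R carry the same current, so the power split is just the resistance split: η = R/(R+r).
η = R / (R + r) = 26.7 / (26.7 + 1.37) = 0.9512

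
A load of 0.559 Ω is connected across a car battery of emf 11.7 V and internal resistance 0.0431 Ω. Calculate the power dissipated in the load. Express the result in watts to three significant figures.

With r and R in series, I = ε/(r+R); the load dissipates I²R.
I = ε / (r + R) = 11.7 / (0.0431 + 0.559) = 19.43 A
P_load = I² R = (19.43)² × 0.559 = 211.1 W

211 W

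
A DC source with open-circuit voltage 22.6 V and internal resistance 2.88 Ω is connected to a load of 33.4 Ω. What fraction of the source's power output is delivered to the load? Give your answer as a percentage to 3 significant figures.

92.1 %

The source delivers εI, of which I²R reaches the load and I²r is lost; since I is common, η = R/(R+r).
η = R / (R + r) = 33.4 / (33.4 + 2.88) = 0.9206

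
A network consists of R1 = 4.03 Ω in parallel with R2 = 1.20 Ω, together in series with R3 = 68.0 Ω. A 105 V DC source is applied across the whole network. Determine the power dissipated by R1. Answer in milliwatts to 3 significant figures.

Reduce the parallel combination to a single R_p; the circuit then becomes R_p in series with the remaining resistor.
R_p = (4.03×1.20)/(4.03+1.20) = 0.9247 Ω
R_total = R_p + 68.0 = 0.9247 + 68.0 = 68.92 Ω
I = V / R_total = 105 / 68.92 = 1.523 A
Voltage across the parallel pair: V_p = I × R_p = 1.523 × 0.9247 = 1.409 V
R1 has V_p across it, so P = V_p²/R1.
P_R1 = (1.409)² / 4.03 = 0.4924 W

492 mW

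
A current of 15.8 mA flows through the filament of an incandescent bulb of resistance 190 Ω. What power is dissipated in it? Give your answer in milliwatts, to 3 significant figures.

47.4 mW

The current through and the resistance of the element are both given; use P = I²R.
P = (0.01580 A)² × 190 Ω = 0.04743 W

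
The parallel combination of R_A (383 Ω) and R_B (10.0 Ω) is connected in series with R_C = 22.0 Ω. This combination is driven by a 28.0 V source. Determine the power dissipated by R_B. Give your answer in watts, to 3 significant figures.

7.39 W

Collapse the R_A‖R_B pair into one equivalent R_p; then R_p and R_C form a series string.
R_p = (383×10.0)/(383+10.0) = 9.746 Ω
R_total = R_p + 22.0 = 9.746 + 22.0 = 31.75 Ω
I = V / R_total = 28.0 / 31.75 = 0.8820 A
Voltage across the parallel pair: V_p = I × R_p = 0.8820 × 9.746 = 8.596 V
R_B has V_p across it, so P = V_p²/R_B.
P_R_B = (8.596)² / 10.0 = 7.389 W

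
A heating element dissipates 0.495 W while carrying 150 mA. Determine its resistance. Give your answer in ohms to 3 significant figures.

Inverting the appropriate power form: R = P / I².
R = 0.495 / (0.1500)² = 22.00 Ω

22.0 Ω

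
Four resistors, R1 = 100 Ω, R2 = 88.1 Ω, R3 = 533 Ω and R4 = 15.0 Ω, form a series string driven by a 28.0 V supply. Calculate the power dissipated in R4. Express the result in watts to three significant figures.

Series elements share the same current, so find I first, then use P = I²R.
R_total = 100 + 88.1 + 533 + 15.0 = 736.1 Ω
I = V / R_total = 28.0 / 736.1 = 0.03804 A
P_R4 = I² × R4 = (0.03804)² × 15.0 = 0.02170 W

0.0217 W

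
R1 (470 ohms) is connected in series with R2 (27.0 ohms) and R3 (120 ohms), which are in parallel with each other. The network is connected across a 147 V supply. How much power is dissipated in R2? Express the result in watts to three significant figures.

1.61 W

Replace R2 and R3 with their parallel equivalent so the circuit becomes R1 in series with R_p.
R_p = (27.0×120)/(27.0+120) = 22.04 Ω
R_total = 470 + 22.04 = 492.0 Ω
I = V / R_total = 147 / 492.0 = 0.2988 A
Voltage across the parallel pair: V_p = I × R_p = 0.2988 × 22.04 = 6.585 V
R2 sees V_p directly, so P = V_p² / R2.
P_R2 = (6.585)² / 27.0 = 1.606 W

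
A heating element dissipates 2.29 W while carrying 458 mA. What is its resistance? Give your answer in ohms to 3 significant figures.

Rearranging the power relation for the two known quantities gives R = P / I².
R = 2.29 / (0.4580)² = 10.92 Ω

10.9 Ω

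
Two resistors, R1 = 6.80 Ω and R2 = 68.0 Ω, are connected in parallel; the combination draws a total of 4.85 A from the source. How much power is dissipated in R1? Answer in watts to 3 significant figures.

The branches share the same voltage, but only the total current is given — find V from the equivalent resistance first.
1/R_eq = 1/6.80 + 1/68.0 ⇒ R_eq = 6.182 Ω
V = I_total × R_eq = 4.850 × 6.182 = 29.98 V
P_R1 = V² / R1 = (29.98)² / 6.80 = 132.2 W

132 W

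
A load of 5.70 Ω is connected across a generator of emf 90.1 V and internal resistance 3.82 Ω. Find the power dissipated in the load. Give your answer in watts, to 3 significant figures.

Load and internal resistance form a series loop — compute the loop current, then the load power via I²R.
I = ε / (r + R) = 90.1 / (3.82 + 5.70) = 9.464 A
P_load = I² R = (9.464)² × 5.70 = 510.6 W

511 W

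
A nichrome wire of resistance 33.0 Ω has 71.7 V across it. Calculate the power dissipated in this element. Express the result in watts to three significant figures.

We know the drop across the element and its resistance — P = V²/R, one step.
P = (71.7 V)² / 33.0 Ω = 155.8 W

156 W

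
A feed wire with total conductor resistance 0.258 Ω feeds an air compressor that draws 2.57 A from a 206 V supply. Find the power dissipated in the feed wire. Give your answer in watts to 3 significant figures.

The feed wire is a series resistance carrying the load current; its dissipation is I²R_line.
The feed wire carries the full 2.57 A.
P_line = I² R_line = (2.570)² × 0.258 = 1.704 W

1.70 W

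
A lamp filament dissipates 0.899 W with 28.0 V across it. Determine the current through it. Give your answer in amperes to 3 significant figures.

0.0321 A

Rearranging the power relation for the two known quantities gives I = P / V.
I = 0.899 / 28.0 = 0.03211 A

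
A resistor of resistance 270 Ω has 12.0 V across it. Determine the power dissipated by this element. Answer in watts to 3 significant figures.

0.533 W

We know the drop across the element and its resistance — P = V²/R, one step.
P = (12.0 V)² / 270 Ω = 0.5333 W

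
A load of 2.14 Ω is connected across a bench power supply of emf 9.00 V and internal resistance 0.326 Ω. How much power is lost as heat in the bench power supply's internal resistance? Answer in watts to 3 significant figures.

4.34 W

r is in series with the load, so it carries the full circuit current — the loss in it is I²r.
I = ε / (r + R) = 9.00 / (0.326 + 2.14) = 3.650 A
P_int = I² r = (3.650)² × 0.326 = 4.342 W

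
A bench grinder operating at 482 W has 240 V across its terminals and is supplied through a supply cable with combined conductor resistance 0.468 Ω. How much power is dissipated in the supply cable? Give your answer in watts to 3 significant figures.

1.89 W

The supply cable and load are in series, so the same current flows in both; the loss is I²R_line.
I = P / V = 482 / 240 = 2.008 A through the supply cable.
P_line = I² R_line = (2.008)² × 0.468 = 1.888 W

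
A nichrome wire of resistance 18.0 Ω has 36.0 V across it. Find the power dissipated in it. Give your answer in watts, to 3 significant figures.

72.0 W

V and R are stated; P = V²/R avoids computing the current.
P = (36.0 V)² / 18.0 Ω = 72.00 W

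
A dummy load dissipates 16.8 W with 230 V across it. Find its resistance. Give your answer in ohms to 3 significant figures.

3150 Ω

The two known quantities fix the third via R = V² / P.
R = (230)² / 16.8 = 3149 Ω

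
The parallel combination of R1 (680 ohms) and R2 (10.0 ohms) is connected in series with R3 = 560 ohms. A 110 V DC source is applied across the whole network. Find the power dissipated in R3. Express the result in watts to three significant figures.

First find R_p for the parallel pair, then treat R_p + R3 as a series loop.
R_p = (680×10.0)/(680+10.0) = 9.855 Ω
R_total = R_p + 560 = 9.855 + 560 = 569.9 Ω
I = V / R_total = 110 / 569.9 = 0.1930 A
R3 is the series element, so its power is I²R.
P_R3 = (0.1930)² × 560 = 20.87 W

20.9 W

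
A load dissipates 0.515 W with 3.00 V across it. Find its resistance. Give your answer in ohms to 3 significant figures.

Rearranging the power relation for the two known quantities gives R = V² / P.
R = (3.00)² / 0.515 = 17.48 Ω

17.5 Ω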